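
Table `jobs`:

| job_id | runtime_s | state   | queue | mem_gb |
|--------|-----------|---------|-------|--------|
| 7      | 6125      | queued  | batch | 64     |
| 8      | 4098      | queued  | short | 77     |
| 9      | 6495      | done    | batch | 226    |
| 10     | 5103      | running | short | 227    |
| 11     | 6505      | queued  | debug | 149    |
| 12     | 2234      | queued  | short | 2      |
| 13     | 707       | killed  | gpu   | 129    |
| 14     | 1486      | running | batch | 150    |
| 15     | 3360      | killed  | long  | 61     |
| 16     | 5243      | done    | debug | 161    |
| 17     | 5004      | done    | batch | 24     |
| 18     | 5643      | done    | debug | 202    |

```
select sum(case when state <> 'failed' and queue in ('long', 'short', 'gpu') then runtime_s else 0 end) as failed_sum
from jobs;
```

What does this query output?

15502

job_id=7: ✗
job_id=8: ✓ → 4098
job_id=9: ✗
job_id=10: ✓ → 5103
job_id=11: ✗
job_id=12: ✓ → 2234
job_id=13: ✓ → 707
job_id=14: ✗
job_id=15: ✓ → 3360
job_id=16: ✗
job_id=17: ✗
job_id=18: ✗
failed_sum = 4098 + 5103 + 2234 + 707 + 3360 = 15502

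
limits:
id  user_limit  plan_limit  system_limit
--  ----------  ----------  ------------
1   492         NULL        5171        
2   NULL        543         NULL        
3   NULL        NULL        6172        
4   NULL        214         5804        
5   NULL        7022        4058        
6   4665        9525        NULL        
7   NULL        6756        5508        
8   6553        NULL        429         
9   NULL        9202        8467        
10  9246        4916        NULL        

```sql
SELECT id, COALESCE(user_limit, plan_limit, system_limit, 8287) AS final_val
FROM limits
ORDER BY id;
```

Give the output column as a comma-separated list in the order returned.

id=1: user_limit=492 → 492
id=2: user_limit=NULL, plan_limit=543 → 543
id=3: user_limit=NULL, plan_limit=NULL, system_limit=6172 → 6172
id=4: user_limit=NULL, plan_limit=214 → 214
id=5: user_limit=NULL, plan_limit=7022 → 7022
id=6: user_limit=4665 → 4665
id=7: user_limit=NULL, plan_limit=6756 → 6756
id=8: user_limit=6553 → 6553
id=9: user_limit=NULL, plan_limit=9202 → 9202
id=10: user_limit=9246 → 9246

492, 543, 6172, 214, 7022, 4665, 6756, 6553, 9202, 9246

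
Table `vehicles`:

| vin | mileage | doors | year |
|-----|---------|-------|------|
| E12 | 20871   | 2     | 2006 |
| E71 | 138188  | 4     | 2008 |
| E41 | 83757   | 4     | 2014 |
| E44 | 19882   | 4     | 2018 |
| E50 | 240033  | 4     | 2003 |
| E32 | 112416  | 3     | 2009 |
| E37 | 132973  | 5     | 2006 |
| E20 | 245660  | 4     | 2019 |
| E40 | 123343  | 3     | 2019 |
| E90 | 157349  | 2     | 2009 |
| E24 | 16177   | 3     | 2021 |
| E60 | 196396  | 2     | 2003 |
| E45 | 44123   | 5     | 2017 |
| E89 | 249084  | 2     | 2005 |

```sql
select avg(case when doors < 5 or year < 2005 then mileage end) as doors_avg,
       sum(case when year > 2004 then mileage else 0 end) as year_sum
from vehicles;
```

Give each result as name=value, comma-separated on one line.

doors_avg=133596.3333333333, year_sum=1343823

[doors_avg: doors < 5 or year < 2005]
vin=E12: ✓ → 20871
vin=E71: ✓ → 138188
vin=E41: ✓ → 83757
vin=E44: ✓ → 19882
vin=E50: ✓ → 240033
vin=E32: ✓ → 112416
vin=E37: ✗
vin=E20: ✓ → 245660
vin=E40: ✓ → 123343
vin=E90: ✓ → 157349
vin=E24: ✓ → 16177
vin=E60: ✓ → 196396
vin=E45: ✗
vin=E89: ✓ → 249084
doors_avg = (20871 + 138188 + 83757 + 19882 + 240033 + 112416 + 245660 + 123343 + 157349 + 16177 + 196396 + 249084) / 12 = 133596.3333333333
—
[year_sum: year > 2004]
vin=E12: ✓ → 20871
vin=E71: ✓ → 138188
vin=E41: ✓ → 83757
vin=E44: ✓ → 19882
vin=E50: ✗
vin=E32: ✓ → 112416
vin=E37: ✓ → 132973
vin=E20: ✓ → 245660
vin=E40: ✓ → 123343
vin=E90: ✓ → 157349
vin=E24: ✓ → 16177
vin=E60: ✗
vin=E45: ✓ → 44123
vin=E89: ✓ → 249084
year_sum = 20871 + 138188 + 83757 + 19882 + 112416 + 132973 + 245660 + 123343 + 157349 + 16177 + 44123 + 249084 = 1343823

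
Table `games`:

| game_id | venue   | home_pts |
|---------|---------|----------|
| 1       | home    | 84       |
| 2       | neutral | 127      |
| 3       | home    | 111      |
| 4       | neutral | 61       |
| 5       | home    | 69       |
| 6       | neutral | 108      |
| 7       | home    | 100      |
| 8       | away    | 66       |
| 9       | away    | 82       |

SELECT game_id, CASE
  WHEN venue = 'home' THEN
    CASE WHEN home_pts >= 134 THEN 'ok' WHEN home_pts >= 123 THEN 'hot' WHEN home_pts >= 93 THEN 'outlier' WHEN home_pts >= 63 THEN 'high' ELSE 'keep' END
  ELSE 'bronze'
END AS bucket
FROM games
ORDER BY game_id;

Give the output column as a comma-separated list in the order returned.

game_id=1: venue='home' → inner[home_pts >= 63] → high
game_id=2: venue='neutral' → outer ELSE → bronze
game_id=3: venue='home' → inner[home_pts >= 93] → outlier
game_id=4: venue='neutral' → outer ELSE → bronze
game_id=5: venue='home' → inner[home_pts >= 63] → high
game_id=6: venue='neutral' → outer ELSE → bronze
game_id=7: venue='home' → inner[home_pts >= 93] → outlier
game_id=8: venue='away' → outer ELSE → bronze
game_id=9: venue='away' → outer ELSE → bronze

high, bronze, outlier, bronze, high, bronze, outlier, bronze, bronze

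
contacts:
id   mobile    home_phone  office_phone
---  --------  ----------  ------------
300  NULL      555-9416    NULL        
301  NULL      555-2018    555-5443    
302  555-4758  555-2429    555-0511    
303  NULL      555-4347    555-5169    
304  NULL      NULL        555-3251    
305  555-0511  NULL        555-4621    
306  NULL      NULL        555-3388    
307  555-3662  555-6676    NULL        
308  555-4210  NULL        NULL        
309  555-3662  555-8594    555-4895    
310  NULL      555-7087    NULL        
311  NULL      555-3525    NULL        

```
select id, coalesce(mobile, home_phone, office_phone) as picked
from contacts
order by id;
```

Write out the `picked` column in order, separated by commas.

id=300: mobile=NULL, home_phone=555-9416 → 555-9416
id=301: mobile=NULL, home_phone=555-2018 → 555-2018
id=302: mobile=555-4758 → 555-4758
id=303: mobile=NULL, home_phone=555-4347 → 555-4347
id=304: mobile=NULL, home_phone=NULL, office_phone=555-3251 → 555-3251
id=305: mobile=555-0511 → 555-0511
id=306: mobile=NULL, home_phone=NULL, office_phone=555-3388 → 555-3388
id=307: mobile=555-3662 → 555-3662
id=308: mobile=555-4210 → 555-4210
id=309: mobile=555-3662 → 555-3662
id=310: mobile=NULL, home_phone=555-7087 → 555-7087
id=311: mobile=NULL, home_phone=555-3525 → 555-3525

555-9416, 555-2018, 555-4758, 555-4347, 555-3251, 555-0511, 555-3388, 555-3662, 555-4210, 555-3662, 555-7087, 555-3525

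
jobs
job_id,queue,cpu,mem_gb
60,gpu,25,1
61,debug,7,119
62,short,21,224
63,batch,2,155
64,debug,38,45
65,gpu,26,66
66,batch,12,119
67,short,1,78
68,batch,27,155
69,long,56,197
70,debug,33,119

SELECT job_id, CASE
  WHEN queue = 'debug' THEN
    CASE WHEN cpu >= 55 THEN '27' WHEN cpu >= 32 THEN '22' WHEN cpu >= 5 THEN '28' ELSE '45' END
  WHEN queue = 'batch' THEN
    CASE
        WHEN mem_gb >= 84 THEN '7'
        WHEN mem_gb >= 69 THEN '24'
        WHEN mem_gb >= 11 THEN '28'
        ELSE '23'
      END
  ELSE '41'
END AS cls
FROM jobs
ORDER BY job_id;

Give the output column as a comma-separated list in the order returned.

job_id=60: queue='gpu' → outer ELSE → 41
job_id=61: queue='debug' → inner[cpu >= 5] → 28
job_id=62: queue='short' → outer ELSE → 41
job_id=63: queue='batch' → inner[mem_gb >= 84] → 7
job_id=64: queue='debug' → inner[cpu >= 32] → 22
job_id=65: queue='gpu' → outer ELSE → 41
job_id=66: queue='batch' → inner[mem_gb >= 84] → 7
job_id=67: queue='short' → outer ELSE → 41
job_id=68: queue='batch' → inner[mem_gb >= 84] → 7
job_id=69: queue='long' → outer ELSE → 41
job_id=70: queue='debug' → inner[cpu >= 32] → 22

41, 28, 41, 7, 22, 41, 7, 41, 7, 41, 22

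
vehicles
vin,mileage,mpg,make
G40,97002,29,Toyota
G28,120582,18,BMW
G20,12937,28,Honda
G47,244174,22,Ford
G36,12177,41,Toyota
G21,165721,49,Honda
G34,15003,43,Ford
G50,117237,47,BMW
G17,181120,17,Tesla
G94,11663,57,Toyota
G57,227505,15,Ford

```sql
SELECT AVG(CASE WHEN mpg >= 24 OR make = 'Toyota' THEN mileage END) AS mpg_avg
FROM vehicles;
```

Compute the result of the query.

61677.1428571429

vin=G40: ✓ → 97002
vin=G28: ✗
vin=G20: ✓ → 12937
vin=G47: ✗
vin=G36: ✓ → 12177
vin=G21: ✓ → 165721
vin=G34: ✓ → 15003
vin=G50: ✓ → 117237
vin=G17: ✗
vin=G94: ✓ → 11663
vin=G57: ✗
mpg_avg = (97002 + 12937 + 12177 + 165721 + 15003 + 117237 + 11663) / 7 = 61677.1428571429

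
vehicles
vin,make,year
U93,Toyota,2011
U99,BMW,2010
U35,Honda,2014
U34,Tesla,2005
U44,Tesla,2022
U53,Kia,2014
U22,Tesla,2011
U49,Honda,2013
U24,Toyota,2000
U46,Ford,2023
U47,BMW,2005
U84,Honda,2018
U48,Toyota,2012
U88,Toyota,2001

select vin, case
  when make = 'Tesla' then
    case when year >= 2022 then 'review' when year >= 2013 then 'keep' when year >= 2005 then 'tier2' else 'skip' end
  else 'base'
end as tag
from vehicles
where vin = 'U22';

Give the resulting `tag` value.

vin = U22: make=Tesla, year=2011.
make='Tesla' → inner[year >= 2005] → tier2

tier2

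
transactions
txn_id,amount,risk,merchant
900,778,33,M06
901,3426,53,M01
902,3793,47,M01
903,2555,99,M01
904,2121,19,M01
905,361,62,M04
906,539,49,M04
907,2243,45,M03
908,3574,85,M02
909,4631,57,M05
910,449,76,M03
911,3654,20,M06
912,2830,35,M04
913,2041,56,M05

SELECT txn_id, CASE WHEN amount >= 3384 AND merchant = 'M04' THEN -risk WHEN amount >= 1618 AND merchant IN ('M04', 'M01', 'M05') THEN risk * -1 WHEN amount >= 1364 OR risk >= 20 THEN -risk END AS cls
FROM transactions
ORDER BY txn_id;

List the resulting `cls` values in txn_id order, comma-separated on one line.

-33, -53, -47, -99, -19, -62, -49, -45, -85, -57, -76, -20, -35, -56

txn_id=900: amount >= 1364 OR risk >= 20 → -33
txn_id=901: amount >= 1618 AND merchant IN ('M04', 'M01', 'M05') → -53
txn_id=902: amount >= 1618 AND merchant IN ('M04', 'M01', 'M05') → -47
txn_id=903: amount >= 1618 AND merchant IN ('M04', 'M01', 'M05') → -99
txn_id=904: amount >= 1618 AND merchant IN ('M04', 'M01', 'M05') → -19
txn_id=905: amount >= 1364 OR risk >= 20 → -62
txn_id=906: amount >= 1364 OR risk >= 20 → -49
txn_id=907: amount >= 1364 OR risk >= 20 → -45
txn_id=908: amount >= 1364 OR risk >= 20 → -85
txn_id=909: amount >= 1618 AND merchant IN ('M04', 'M01', 'M05') → -57
txn_id=910: amount >= 1364 OR risk >= 20 → -76
txn_id=911: amount >= 1364 OR risk >= 20 → -20
txn_id=912: amount >= 1618 AND merchant IN ('M04', 'M01', 'M05') → -35
txn_id=913: amount >= 1618 AND merchant IN ('M04', 'M01', 'M05') → -56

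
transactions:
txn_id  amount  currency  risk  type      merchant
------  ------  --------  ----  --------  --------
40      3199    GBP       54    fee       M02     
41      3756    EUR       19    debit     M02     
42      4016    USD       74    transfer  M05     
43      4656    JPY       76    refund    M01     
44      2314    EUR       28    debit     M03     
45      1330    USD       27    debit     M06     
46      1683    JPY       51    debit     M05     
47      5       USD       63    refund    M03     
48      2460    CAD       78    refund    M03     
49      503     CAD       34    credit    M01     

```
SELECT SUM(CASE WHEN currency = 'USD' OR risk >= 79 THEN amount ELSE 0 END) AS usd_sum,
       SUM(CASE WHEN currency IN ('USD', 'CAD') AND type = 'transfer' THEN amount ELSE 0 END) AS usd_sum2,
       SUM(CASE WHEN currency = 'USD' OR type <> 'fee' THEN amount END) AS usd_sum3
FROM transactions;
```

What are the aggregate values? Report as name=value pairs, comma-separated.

[usd_sum: currency = 'USD' OR risk >= 79]
txn_id=40: ✗
txn_id=41: ✗
txn_id=42: ✓ → 4016
txn_id=43: ✗
txn_id=44: ✗
txn_id=45: ✓ → 1330
txn_id=46: ✗
txn_id=47: ✓ → 5
txn_id=48: ✗
txn_id=49: ✗
usd_sum = 4016 + 1330 + 5 = 5351
—
[usd_sum2: currency IN ('USD', 'CAD') AND type = 'transfer']
txn_id=40: ✗
txn_id=41: ✗
txn_id=42: ✓ → 4016
txn_id=43: ✗
txn_id=44: ✗
txn_id=45: ✗
txn_id=46: ✗
txn_id=47: ✗
txn_id=48: ✗
txn_id=49: ✗
usd_sum2 = 4016
—
[usd_sum3: currency = 'USD' OR type <> 'fee']
txn_id=40: ✗
txn_id=41: ✓ → 3756
txn_id=42: ✓ → 4016
txn_id=43: ✓ → 4656
txn_id=44: ✓ → 2314
txn_id=45: ✓ → 1330
txn_id=46: ✓ → 1683
txn_id=47: ✓ → 5
txn_id=48: ✓ → 2460
txn_id=49: ✓ → 503
usd_sum3 = 3756 + 4016 + 4656 + 2314 + 1330 + 1683 + 5 + 2460 + 503 = 20723

usd_sum=5351, usd_sum2=4016, usd_sum3=20723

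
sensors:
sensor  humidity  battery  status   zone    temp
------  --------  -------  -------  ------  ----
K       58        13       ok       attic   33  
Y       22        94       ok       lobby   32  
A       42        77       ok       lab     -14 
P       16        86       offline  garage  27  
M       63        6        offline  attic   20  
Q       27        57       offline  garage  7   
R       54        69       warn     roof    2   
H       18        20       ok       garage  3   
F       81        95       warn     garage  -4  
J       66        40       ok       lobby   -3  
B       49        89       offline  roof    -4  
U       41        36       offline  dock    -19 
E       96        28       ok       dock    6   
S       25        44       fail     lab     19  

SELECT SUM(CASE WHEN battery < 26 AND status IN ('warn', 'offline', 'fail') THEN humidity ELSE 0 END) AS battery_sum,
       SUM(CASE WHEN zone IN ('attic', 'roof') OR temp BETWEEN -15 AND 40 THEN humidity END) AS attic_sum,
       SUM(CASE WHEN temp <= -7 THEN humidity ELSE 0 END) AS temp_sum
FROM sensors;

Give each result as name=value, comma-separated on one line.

battery_sum=63, attic_sum=617, temp_sum=83

[battery_sum: battery < 26 AND status IN ('warn', 'offline', 'fail')]
sensor=K: ✗
sensor=Y: ✗
sensor=A: ✗
sensor=P: ✗
sensor=M: ✓ → 63
sensor=Q: ✗
sensor=R: ✗
sensor=H: ✗
sensor=F: ✗
sensor=J: ✗
sensor=B: ✗
sensor=U: ✗
sensor=E: ✗
sensor=S: ✗
battery_sum = 63
—
[attic_sum: zone IN ('attic', 'roof') OR temp BETWEEN -15 AND 40]
sensor=K: ✓ → 58
sensor=Y: ✓ → 22
sensor=A: ✓ → 42
sensor=P: ✓ → 16
sensor=M: ✓ → 63
sensor=Q: ✓ → 27
sensor=R: ✓ → 54
sensor=H: ✓ → 18
sensor=F: ✓ → 81
sensor=J: ✓ → 66
sensor=B: ✓ → 49
sensor=U: ✗
sensor=E: ✓ → 96
sensor=S: ✓ → 25
attic_sum = 58 + 22 + 42 + 16 + 63 + 27 + 54 + 18 + 81 + 66 + 49 + 96 + 25 = 617
—
[temp_sum: temp <= -7]
sensor=K: ✗
sensor=Y: ✗
sensor=A: ✓ → 42
sensor=P: ✗
sensor=M: ✗
sensor=Q: ✗
sensor=R: ✗
sensor=H: ✗
sensor=F: ✗
sensor=J: ✗
sensor=B: ✗
sensor=U: ✓ → 41
sensor=E: ✗
sensor=S: ✗
temp_sum = 42 + 41 = 83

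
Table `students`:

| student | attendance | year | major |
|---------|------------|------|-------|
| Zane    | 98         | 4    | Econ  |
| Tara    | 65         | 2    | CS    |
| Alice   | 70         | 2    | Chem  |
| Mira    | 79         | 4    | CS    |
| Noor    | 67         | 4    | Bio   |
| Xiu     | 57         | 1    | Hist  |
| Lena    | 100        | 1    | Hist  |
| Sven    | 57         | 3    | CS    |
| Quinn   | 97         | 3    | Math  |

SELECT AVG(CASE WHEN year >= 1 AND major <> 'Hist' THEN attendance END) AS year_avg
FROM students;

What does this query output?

student=Zane: ✓ → 98
student=Tara: ✓ → 65
student=Alice: ✓ → 70
student=Mira: ✓ → 79
student=Noor: ✓ → 67
student=Xiu: ✗
student=Lena: ✗
student=Sven: ✓ → 57
student=Quinn: ✓ → 97
year_avg = (98 + 65 + 70 + 79 + 67 + 57 + 97) / 7 = 76.1428571429

76.1428571429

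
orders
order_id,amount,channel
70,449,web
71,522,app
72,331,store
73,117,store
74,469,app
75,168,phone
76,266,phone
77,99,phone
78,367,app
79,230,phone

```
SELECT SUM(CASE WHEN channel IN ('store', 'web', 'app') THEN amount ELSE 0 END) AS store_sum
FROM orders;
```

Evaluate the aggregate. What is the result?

order_id=70: ✓ → 449
order_id=71: ✓ → 522
order_id=72: ✓ → 331
order_id=73: ✓ → 117
order_id=74: ✓ → 469
order_id=75: ✗
order_id=76: ✗
order_id=77: ✗
order_id=78: ✓ → 367
order_id=79: ✗
store_sum = 449 + 522 + 331 + 117 + 469 + 367 = 2255

2255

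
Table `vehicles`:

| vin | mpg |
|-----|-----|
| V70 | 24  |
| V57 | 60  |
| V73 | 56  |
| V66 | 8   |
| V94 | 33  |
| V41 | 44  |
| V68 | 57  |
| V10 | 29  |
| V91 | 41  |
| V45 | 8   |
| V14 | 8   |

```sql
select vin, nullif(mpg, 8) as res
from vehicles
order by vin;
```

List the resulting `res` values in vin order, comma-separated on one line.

vin=V10: mpg=29 vs 8: differ → 29
vin=V14: mpg=8 vs 8: equal → NULL
vin=V41: mpg=44 vs 8: differ → 44
vin=V45: mpg=8 vs 8: equal → NULL
vin=V57: mpg=60 vs 8: differ → 60
vin=V66: mpg=8 vs 8: equal → NULL
vin=V68: mpg=57 vs 8: differ → 57
vin=V70: mpg=24 vs 8: differ → 24
vin=V73: mpg=56 vs 8: differ → 56
vin=V91: mpg=41 vs 8: differ → 41
vin=V94: mpg=33 vs 8: differ → 33

29, NULL, 44, NULL, 60, NULL, 57, 24, 56, 41, 33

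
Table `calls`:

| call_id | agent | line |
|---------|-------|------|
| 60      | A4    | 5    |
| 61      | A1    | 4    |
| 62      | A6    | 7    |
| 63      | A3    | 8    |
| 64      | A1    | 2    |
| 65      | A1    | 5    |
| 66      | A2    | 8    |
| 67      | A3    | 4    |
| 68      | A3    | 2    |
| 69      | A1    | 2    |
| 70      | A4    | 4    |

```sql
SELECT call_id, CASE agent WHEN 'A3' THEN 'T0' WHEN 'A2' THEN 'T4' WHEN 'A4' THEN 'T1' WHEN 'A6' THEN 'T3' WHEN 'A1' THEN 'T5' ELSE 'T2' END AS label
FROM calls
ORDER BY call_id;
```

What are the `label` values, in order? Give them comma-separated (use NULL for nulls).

call_id=60: agent='A4' → T1
call_id=61: agent='A1' → T5
call_id=62: agent='A6' → T3
call_id=63: agent='A3' → T0
call_id=64: agent='A1' → T5
call_id=65: agent='A1' → T5
call_id=66: agent='A2' → T4
call_id=67: agent='A3' → T0
call_id=68: agent='A3' → T0
call_id=69: agent='A1' → T5
call_id=70: agent='A4' → T1

T1, T5, T3, T0, T5, T5, T4, T0, T0, T5, T1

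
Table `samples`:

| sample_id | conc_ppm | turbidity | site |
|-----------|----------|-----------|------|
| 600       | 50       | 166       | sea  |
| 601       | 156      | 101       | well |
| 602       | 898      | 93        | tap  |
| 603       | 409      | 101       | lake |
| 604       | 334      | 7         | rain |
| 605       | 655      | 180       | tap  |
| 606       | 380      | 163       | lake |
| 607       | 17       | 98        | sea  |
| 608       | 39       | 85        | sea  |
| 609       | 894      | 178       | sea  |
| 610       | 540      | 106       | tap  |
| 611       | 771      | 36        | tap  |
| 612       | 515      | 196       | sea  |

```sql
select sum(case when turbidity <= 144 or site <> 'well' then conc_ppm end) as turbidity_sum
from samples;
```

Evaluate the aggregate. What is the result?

5658

sample_id=600: ✓ → 50
sample_id=601: ✓ → 156
sample_id=602: ✓ → 898
sample_id=603: ✓ → 409
sample_id=604: ✓ → 334
sample_id=605: ✓ → 655
sample_id=606: ✓ → 380
sample_id=607: ✓ → 17
sample_id=608: ✓ → 39
sample_id=609: ✓ → 894
sample_id=610: ✓ → 540
sample_id=611: ✓ → 771
sample_id=612: ✓ → 515
turbidity_sum = 50 + 156 + 898 + 409 + 334 + 655 + 380 + 17 + 39 + 894 + 540 + 771 + 515 = 5658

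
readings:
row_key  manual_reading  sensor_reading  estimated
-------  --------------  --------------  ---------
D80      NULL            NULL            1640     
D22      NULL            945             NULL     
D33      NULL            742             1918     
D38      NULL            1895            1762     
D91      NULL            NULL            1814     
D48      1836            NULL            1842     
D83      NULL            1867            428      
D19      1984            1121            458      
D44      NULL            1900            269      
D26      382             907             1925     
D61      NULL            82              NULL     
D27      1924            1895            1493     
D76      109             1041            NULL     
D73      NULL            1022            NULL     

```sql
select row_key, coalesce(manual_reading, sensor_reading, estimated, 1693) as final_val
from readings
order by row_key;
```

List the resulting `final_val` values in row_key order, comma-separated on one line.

1984, 945, 382, 1924, 742, 1895, 1900, 1836, 82, 1022, 109, 1640, 1867, 1814

row_key=D19: manual_reading=1984 → 1984
row_key=D22: manual_reading=NULL, sensor_reading=945 → 945
row_key=D26: manual_reading=382 → 382
row_key=D27: manual_reading=1924 → 1924
row_key=D33: manual_reading=NULL, sensor_reading=742 → 742
row_key=D38: manual_reading=NULL, sensor_reading=1895 → 1895
row_key=D44: manual_reading=NULL, sensor_reading=1900 → 1900
row_key=D48: manual_reading=1836 → 1836
row_key=D61: manual_reading=NULL, sensor_reading=82 → 82
row_key=D73: manual_reading=NULL, sensor_reading=1022 → 1022
row_key=D76: manual_reading=109 → 109
row_key=D80: manual_reading=NULL, sensor_reading=NULL, estimated=1640 → 1640
row_key=D83: manual_reading=NULL, sensor_reading=1867 → 1867
row_key=D91: manual_reading=NULL, sensor_reading=NULL, estimated=1814 → 1814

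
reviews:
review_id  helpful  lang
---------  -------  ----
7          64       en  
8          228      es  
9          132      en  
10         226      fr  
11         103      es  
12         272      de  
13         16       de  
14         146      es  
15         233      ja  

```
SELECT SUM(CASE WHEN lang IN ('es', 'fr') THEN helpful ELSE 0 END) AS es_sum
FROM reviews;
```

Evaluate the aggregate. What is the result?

review_id=7: ✗
review_id=8: ✓ → 228
review_id=9: ✗
review_id=10: ✓ → 226
review_id=11: ✓ → 103
review_id=12: ✗
review_id=13: ✗
review_id=14: ✓ → 146
review_id=15: ✗
es_sum = 228 + 226 + 103 + 146 = 703

703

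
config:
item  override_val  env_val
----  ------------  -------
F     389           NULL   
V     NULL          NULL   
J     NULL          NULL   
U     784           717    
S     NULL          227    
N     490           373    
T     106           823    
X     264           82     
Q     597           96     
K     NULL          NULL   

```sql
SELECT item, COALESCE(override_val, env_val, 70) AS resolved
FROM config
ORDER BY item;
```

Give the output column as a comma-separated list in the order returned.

389, 70, 70, 490, 597, 227, 106, 784, 70, 264

item=F: override_val=389 → 389
item=J: override_val=NULL, env_val=NULL, → literal 70 → 70
item=K: override_val=NULL, env_val=NULL, → literal 70 → 70
item=N: override_val=490 → 490
item=Q: override_val=597 → 597
item=S: override_val=NULL, env_val=227 → 227
item=T: override_val=106 → 106
item=U: override_val=784 → 784
item=V: override_val=NULL, env_val=NULL, → literal 70 → 70
item=X: override_val=264 → 264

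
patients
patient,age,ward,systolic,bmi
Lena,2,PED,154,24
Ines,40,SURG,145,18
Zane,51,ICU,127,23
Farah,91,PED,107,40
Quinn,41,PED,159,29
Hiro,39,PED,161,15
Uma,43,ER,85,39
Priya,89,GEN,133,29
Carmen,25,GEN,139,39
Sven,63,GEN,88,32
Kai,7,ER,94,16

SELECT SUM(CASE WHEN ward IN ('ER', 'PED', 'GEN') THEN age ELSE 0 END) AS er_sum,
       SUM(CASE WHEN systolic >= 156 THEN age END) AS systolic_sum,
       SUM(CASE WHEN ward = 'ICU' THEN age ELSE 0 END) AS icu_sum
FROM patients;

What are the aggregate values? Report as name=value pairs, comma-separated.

er_sum=400, systolic_sum=80, icu_sum=51

[er_sum: ward IN ('ER', 'PED', 'GEN')]
patient=Lena: ✓ → 2
patient=Ines: ✗
patient=Zane: ✗
patient=Farah: ✓ → 91
patient=Quinn: ✓ → 41
patient=Hiro: ✓ → 39
patient=Uma: ✓ → 43
patient=Priya: ✓ → 89
patient=Carmen: ✓ → 25
patient=Sven: ✓ → 63
patient=Kai: ✓ → 7
er_sum = 2 + 91 + 41 + 39 + 43 + 89 + 25 + 63 + 7 = 400
—
[systolic_sum: systolic >= 156]
patient=Lena: ✗
patient=Ines: ✗
patient=Zane: ✗
patient=Farah: ✗
patient=Quinn: ✓ → 41
patient=Hiro: ✓ → 39
patient=Uma: ✗
patient=Priya: ✗
patient=Carmen: ✗
patient=Sven: ✗
patient=Kai: ✗
systolic_sum = 41 + 39 = 80
—
[icu_sum: ward = 'ICU']
patient=Lena: ✗
patient=Ines: ✗
patient=Zane: ✓ → 51
patient=Farah: ✗
patient=Quinn: ✗
patient=Hiro: ✗
patient=Uma: ✗
patient=Priya: ✗
patient=Carmen: ✗
patient=Sven: ✗
patient=Kai: ✗
icu_sum = 51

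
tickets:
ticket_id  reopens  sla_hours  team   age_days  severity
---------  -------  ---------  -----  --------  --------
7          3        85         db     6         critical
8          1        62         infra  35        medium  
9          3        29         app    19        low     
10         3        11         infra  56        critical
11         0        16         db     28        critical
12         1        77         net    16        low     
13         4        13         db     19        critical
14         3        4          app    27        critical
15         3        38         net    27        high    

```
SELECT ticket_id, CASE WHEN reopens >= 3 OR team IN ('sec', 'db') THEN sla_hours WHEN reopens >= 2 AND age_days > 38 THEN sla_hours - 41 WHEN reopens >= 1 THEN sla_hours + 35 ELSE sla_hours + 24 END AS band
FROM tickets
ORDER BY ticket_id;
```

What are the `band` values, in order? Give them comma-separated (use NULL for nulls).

ticket_id=7: reopens >= 3 OR team IN ('sec', 'db') → 85
ticket_id=8: reopens >= 1 → 97
ticket_id=9: reopens >= 3 OR team IN ('sec', 'db') → 29
ticket_id=10: reopens >= 3 OR team IN ('sec', 'db') → 11
ticket_id=11: reopens >= 3 OR team IN ('sec', 'db') → 16
ticket_id=12: reopens >= 1 → 112
ticket_id=13: reopens >= 3 OR team IN ('sec', 'db') → 13
ticket_id=14: reopens >= 3 OR team IN ('sec', 'db') → 4
ticket_id=15: reopens >= 3 OR team IN ('sec', 'db') → 38

85, 97, 29, 11, 16, 112, 13, 4, 38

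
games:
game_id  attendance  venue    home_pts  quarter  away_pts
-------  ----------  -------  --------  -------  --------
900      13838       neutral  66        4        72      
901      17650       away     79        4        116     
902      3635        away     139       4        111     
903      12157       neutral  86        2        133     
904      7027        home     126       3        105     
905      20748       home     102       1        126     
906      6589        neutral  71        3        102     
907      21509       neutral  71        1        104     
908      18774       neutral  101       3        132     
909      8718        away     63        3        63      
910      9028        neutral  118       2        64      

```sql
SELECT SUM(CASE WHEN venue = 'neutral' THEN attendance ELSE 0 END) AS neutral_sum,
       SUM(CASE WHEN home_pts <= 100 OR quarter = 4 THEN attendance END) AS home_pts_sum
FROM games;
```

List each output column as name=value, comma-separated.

[neutral_sum: venue = 'neutral']
game_id=900: ✓ → 13838
game_id=901: ✗
game_id=902: ✗
game_id=903: ✓ → 12157
game_id=904: ✗
game_id=905: ✗
game_id=906: ✓ → 6589
game_id=907: ✓ → 21509
game_id=908: ✓ → 18774
game_id=909: ✗
game_id=910: ✓ → 9028
neutral_sum = 13838 + 12157 + 6589 + 21509 + 18774 + 9028 = 81895
—
[home_pts_sum: home_pts <= 100 OR quarter = 4]
game_id=900: ✓ → 13838
game_id=901: ✓ → 17650
game_id=902: ✓ → 3635
game_id=903: ✓ → 12157
game_id=904: ✗
game_id=905: ✗
game_id=906: ✓ → 6589
game_id=907: ✓ → 21509
game_id=908: ✗
game_id=909: ✓ → 8718
game_id=910: ✗
home_pts_sum = 13838 + 17650 + 3635 + 12157 + 6589 + 21509 + 8718 = 84096

neutral_sum=81895, home_pts_sum=84096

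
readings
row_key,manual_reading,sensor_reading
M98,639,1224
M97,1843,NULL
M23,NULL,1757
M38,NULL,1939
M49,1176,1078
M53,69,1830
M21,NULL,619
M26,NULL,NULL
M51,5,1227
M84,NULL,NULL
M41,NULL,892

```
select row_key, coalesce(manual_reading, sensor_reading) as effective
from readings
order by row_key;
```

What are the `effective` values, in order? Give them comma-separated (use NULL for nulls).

row_key=M21: manual_reading=NULL, sensor_reading=619 → 619
row_key=M23: manual_reading=NULL, sensor_reading=1757 → 1757
row_key=M26: manual_reading=NULL, sensor_reading=NULL (all NULL) → NULL
row_key=M38: manual_reading=NULL, sensor_reading=1939 → 1939
row_key=M41: manual_reading=NULL, sensor_reading=892 → 892
row_key=M49: manual_reading=1176 → 1176
row_key=M51: manual_reading=5 → 5
row_key=M53: manual_reading=69 → 69
row_key=M84: manual_reading=NULL, sensor_reading=NULL (all NULL) → NULL
row_key=M97: manual_reading=1843 → 1843
row_key=M98: manual_reading=639 → 639

619, 1757, NULL, 1939, 892, 1176, 5, 69, NULL, 1843, 639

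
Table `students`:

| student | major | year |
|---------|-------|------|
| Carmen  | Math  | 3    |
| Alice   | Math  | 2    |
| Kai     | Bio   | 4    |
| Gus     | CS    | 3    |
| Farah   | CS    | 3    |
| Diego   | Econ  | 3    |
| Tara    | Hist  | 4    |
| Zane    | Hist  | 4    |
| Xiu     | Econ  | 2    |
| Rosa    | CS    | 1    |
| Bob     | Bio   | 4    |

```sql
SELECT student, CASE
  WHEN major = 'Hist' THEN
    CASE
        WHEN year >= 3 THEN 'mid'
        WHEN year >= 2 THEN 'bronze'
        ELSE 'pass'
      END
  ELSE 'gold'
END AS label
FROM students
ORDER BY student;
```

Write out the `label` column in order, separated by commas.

gold, gold, gold, gold, gold, gold, gold, gold, mid, gold, mid

student=Alice: major='Math' → outer ELSE → gold
student=Bob: major='Bio' → outer ELSE → gold
student=Carmen: major='Math' → outer ELSE → gold
student=Diego: major='Econ' → outer ELSE → gold
student=Farah: major='CS' → outer ELSE → gold
student=Gus: major='CS' → outer ELSE → gold
student=Kai: major='Bio' → outer ELSE → gold
student=Rosa: major='CS' → outer ELSE → gold
student=Tara: major='Hist' → inner[year >= 3] → mid
student=Xiu: major='Econ' → outer ELSE → gold
student=Zane: major='Hist' → inner[year >= 3] → mid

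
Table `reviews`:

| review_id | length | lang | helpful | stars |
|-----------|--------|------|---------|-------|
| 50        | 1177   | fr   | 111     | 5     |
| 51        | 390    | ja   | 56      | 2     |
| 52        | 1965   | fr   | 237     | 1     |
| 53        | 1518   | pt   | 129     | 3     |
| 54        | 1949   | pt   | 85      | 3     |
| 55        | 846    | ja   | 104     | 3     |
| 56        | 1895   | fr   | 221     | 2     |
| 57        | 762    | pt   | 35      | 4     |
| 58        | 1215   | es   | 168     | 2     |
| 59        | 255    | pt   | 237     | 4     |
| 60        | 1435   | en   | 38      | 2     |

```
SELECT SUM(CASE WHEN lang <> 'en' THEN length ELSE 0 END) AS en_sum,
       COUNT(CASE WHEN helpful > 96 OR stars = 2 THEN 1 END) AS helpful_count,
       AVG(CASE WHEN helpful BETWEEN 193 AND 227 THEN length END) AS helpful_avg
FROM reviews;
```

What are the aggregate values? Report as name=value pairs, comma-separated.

[en_sum: lang <> 'en']
review_id=50: ✓ → 1177
review_id=51: ✓ → 390
review_id=52: ✓ → 1965
review_id=53: ✓ → 1518
review_id=54: ✓ → 1949
review_id=55: ✓ → 846
review_id=56: ✓ → 1895
review_id=57: ✓ → 762
review_id=58: ✓ → 1215
review_id=59: ✓ → 255
review_id=60: ✗
en_sum = 1177 + 390 + 1965 + 1518 + 1949 + 846 + 1895 + 762 + 1215 + 255 = 11972
—
[helpful_count: helpful > 96 OR stars = 2]
review_id=50: ✓ → 1
review_id=51: ✓ → 1
review_id=52: ✓ → 1
review_id=53: ✓ → 1
review_id=54: ✗
review_id=55: ✓ → 1
review_id=56: ✓ → 1
review_id=57: ✗
review_id=58: ✓ → 1
review_id=59: ✓ → 1
review_id=60: ✓ → 1
helpful_count = COUNT(1, 1, 1, 1, 1, 1, 1, 1, 1) = 9
—
[helpful_avg: helpful BETWEEN 193 AND 227]
review_id=50: ✗
review_id=51: ✗
review_id=52: ✗
review_id=53: ✗
review_id=54: ✗
review_id=55: ✗
review_id=56: ✓ → 1895
review_id=57: ✗
review_id=58: ✗
review_id=59: ✗
review_id=60: ✗
helpful_avg = 1895

en_sum=11972, helpful_count=9, helpful_avg=1895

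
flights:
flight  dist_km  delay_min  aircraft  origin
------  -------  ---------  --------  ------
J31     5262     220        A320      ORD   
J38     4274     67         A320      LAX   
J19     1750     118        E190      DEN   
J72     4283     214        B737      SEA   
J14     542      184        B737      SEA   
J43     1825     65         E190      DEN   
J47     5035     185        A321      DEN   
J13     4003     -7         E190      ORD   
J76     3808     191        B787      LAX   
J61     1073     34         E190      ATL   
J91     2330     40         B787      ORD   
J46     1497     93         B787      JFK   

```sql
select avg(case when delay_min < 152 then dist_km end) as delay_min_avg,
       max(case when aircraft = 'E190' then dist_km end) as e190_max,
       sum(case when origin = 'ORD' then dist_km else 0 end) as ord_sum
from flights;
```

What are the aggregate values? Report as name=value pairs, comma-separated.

[delay_min_avg: delay_min < 152]
flight=J31: ✗
flight=J38: ✓ → 4274
flight=J19: ✓ → 1750
flight=J72: ✗
flight=J14: ✗
flight=J43: ✓ → 1825
flight=J47: ✗
flight=J13: ✓ → 4003
flight=J76: ✗
flight=J61: ✓ → 1073
flight=J91: ✓ → 2330
flight=J46: ✓ → 1497
delay_min_avg = (4274 + 1750 + 1825 + 4003 + 1073 + 2330 + 1497) / 7 = 2393.1428571429
—
[e190_max: aircraft = 'E190']
flight=J31: ✗
flight=J38: ✗
flight=J19: ✓ → 1750
flight=J72: ✗
flight=J14: ✗
flight=J43: ✓ → 1825
flight=J47: ✗
flight=J13: ✓ → 4003
flight=J76: ✗
flight=J61: ✓ → 1073
flight=J91: ✗
flight=J46: ✗
e190_max = MAX(1750, 1825, 4003, 1073) = 4003
—
[ord_sum: origin = 'ORD']
flight=J31: ✓ → 5262
flight=J38: ✗
flight=J19: ✗
flight=J72: ✗
flight=J14: ✗
flight=J43: ✗
flight=J47: ✗
flight=J13: ✓ → 4003
flight=J76: ✗
flight=J61: ✗
flight=J91: ✓ → 2330
flight=J46: ✗
ord_sum = 5262 + 4003 + 2330 = 11595

delay_min_avg=2393.1428571429, e190_max=4003, ord_sum=11595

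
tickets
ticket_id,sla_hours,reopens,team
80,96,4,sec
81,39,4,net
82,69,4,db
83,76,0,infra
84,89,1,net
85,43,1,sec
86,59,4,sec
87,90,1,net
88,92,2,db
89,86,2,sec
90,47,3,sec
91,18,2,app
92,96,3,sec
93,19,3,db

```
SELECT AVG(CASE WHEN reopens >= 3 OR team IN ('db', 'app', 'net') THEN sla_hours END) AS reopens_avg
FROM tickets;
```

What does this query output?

64.9090909091

ticket_id=80: ✓ → 96
ticket_id=81: ✓ → 39
ticket_id=82: ✓ → 69
ticket_id=83: ✗
ticket_id=84: ✓ → 89
ticket_id=85: ✗
ticket_id=86: ✓ → 59
ticket_id=87: ✓ → 90
ticket_id=88: ✓ → 92
ticket_id=89: ✗
ticket_id=90: ✓ → 47
ticket_id=91: ✓ → 18
ticket_id=92: ✓ → 96
ticket_id=93: ✓ → 19
reopens_avg = (96 + 39 + 69 + 89 + 59 + 90 + 92 + 47 + 18 + 96 + 19) / 11 = 64.9090909091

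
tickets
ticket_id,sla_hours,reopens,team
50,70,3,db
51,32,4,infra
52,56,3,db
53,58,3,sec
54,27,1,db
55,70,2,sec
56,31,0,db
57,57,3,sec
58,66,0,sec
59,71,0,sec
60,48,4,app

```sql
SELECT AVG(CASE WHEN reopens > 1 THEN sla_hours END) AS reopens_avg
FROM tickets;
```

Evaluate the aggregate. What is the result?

ticket_id=50: ✓ → 70
ticket_id=51: ✓ → 32
ticket_id=52: ✓ → 56
ticket_id=53: ✓ → 58
ticket_id=54: ✗
ticket_id=55: ✓ → 70
ticket_id=56: ✗
ticket_id=57: ✓ → 57
ticket_id=58: ✗
ticket_id=59: ✗
ticket_id=60: ✓ → 48
reopens_avg = (70 + 32 + 56 + 58 + 70 + 57 + 48) / 7 = 55.8571428571

55.8571428571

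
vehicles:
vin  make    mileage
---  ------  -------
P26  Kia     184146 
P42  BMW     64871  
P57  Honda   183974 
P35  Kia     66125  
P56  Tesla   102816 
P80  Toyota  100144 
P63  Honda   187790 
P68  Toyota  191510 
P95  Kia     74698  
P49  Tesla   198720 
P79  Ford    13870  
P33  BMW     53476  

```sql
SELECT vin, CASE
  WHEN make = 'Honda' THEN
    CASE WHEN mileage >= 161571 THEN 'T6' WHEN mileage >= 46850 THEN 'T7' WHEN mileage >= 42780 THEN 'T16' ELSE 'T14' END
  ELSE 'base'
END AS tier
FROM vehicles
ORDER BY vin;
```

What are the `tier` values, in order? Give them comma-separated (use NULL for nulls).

base, base, base, base, base, base, T6, T6, base, base, base, base

vin=P26: make='Kia' → outer ELSE → base
vin=P33: make='BMW' → outer ELSE → base
vin=P35: make='Kia' → outer ELSE → base
vin=P42: make='BMW' → outer ELSE → base
vin=P49: make='Tesla' → outer ELSE → base
vin=P56: make='Tesla' → outer ELSE → base
vin=P57: make='Honda' → inner[mileage >= 161571] → T6
vin=P63: make='Honda' → inner[mileage >= 161571] → T6
vin=P68: make='Toyota' → outer ELSE → base
vin=P79: make='Ford' → outer ELSE → base
vin=P80: make='Toyota' → outer ELSE → base
vin=P95: make='Kia' → outer ELSE → base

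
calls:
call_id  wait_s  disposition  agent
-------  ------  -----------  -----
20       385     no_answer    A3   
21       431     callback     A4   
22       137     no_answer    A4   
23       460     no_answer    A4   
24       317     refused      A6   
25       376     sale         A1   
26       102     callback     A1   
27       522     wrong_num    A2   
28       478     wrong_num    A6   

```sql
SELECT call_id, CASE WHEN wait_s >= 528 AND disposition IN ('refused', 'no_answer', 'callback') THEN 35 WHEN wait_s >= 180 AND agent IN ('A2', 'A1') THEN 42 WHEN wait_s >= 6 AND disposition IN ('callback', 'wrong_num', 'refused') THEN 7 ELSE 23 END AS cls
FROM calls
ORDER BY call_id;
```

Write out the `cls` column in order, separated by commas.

23, 7, 23, 23, 7, 42, 7, 42, 7

call_id=20: ELSE → 23
call_id=21: wait_s >= 6 AND disposition IN ('callback', 'wrong_num', 'refused') → 7
call_id=22: ELSE → 23
call_id=23: ELSE → 23
call_id=24: wait_s >= 6 AND disposition IN ('callback', 'wrong_num', 'refused') → 7
call_id=25: wait_s >= 180 AND agent IN ('A2', 'A1') → 42
call_id=26: wait_s >= 6 AND disposition IN ('callback', 'wrong_num', 'refused') → 7
call_id=27: wait_s >= 180 AND agent IN ('A2', 'A1') → 42
call_id=28: wait_s >= 6 AND disposition IN ('callback', 'wrong_num', 'refused') → 7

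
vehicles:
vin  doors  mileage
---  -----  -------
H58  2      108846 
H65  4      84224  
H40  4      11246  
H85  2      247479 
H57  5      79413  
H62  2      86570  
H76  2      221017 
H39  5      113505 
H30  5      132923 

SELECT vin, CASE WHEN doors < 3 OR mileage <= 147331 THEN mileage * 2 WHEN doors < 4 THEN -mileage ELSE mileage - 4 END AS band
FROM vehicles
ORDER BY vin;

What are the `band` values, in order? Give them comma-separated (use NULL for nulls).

vin=H30: doors < 3 OR mileage <= 147331 → 265846
vin=H39: doors < 3 OR mileage <= 147331 → 227010
vin=H40: doors < 3 OR mileage <= 147331 → 22492
vin=H57: doors < 3 OR mileage <= 147331 → 158826
vin=H58: doors < 3 OR mileage <= 147331 → 217692
vin=H62: doors < 3 OR mileage <= 147331 → 173140
vin=H65: doors < 3 OR mileage <= 147331 → 168448
vin=H76: doors < 3 OR mileage <= 147331 → 442034
vin=H85: doors < 3 OR mileage <= 147331 → 494958

265846, 227010, 22492, 158826, 217692, 173140, 168448, 442034, 494958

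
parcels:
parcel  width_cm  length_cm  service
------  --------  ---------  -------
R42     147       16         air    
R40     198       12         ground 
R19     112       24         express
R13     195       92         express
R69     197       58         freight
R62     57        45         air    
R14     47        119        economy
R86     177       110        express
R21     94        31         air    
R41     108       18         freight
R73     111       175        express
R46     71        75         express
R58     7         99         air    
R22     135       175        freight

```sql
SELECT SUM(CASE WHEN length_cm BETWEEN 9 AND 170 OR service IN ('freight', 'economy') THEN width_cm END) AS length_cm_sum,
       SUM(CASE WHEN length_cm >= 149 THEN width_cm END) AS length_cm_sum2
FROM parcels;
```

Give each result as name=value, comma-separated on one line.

length_cm_sum=1545, length_cm_sum2=246

[length_cm_sum: length_cm BETWEEN 9 AND 170 OR service IN ('freight', 'economy')]
parcel=R42: ✓ → 147
parcel=R40: ✓ → 198
parcel=R19: ✓ → 112
parcel=R13: ✓ → 195
parcel=R69: ✓ → 197
parcel=R62: ✓ → 57
parcel=R14: ✓ → 47
parcel=R86: ✓ → 177
parcel=R21: ✓ → 94
parcel=R41: ✓ → 108
parcel=R73: ✗
parcel=R46: ✓ → 71
parcel=R58: ✓ → 7
parcel=R22: ✓ → 135
length_cm_sum = 147 + 198 + 112 + 195 + 197 + 57 + 47 + 177 + 94 + 108 + 71 + 7 + 135 = 1545
—
[length_cm_sum2: length_cm >= 149]
parcel=R42: ✗
parcel=R40: ✗
parcel=R19: ✗
parcel=R13: ✗
parcel=R69: ✗
parcel=R62: ✗
parcel=R14: ✗
parcel=R86: ✗
parcel=R21: ✗
parcel=R41: ✗
parcel=R73: ✓ → 111
parcel=R46: ✗
parcel=R58: ✗
parcel=R22: ✓ → 135
length_cm_sum2 = 111 + 135 = 246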